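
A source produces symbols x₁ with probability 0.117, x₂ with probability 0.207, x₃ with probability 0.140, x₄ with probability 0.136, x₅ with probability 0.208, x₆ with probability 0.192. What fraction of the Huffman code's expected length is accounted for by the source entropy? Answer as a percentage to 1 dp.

98.6%

Entropy H = −Σ p log₂ p ≈ 2.5494 bits.
Huffman merges: 117/1000+17/125→253/1000; 7/50+24/125→83/250; 207/1000+26/125→83/200; 253/1000+83/250→117/200; 83/200+117/200→1. L = 517/200 ≈ 2.5850.
Efficiency = H/L = 2.5494/2.5850 = 98.6%.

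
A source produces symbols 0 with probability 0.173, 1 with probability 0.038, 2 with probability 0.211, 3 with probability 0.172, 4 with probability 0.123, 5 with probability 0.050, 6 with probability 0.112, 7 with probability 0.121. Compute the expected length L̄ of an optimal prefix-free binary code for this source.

2.877 bits/symbol

Repeatedly combine the two least-probable nodes; the expected code length is the sum of the merged weights.
merge 19/500 + 1/20 → 11/125
merge 11/125 + 14/125 → 1/5
merge 121/1000 + 123/1000 → 61/250
merge 43/250 + 173/1000 → 69/200
merge 1/5 + 211/1000 → 411/1000
merge 61/250 + 69/200 → 589/1000
merge 411/1000 + 589/1000 → 1
L = 11/125 + 1/5 + 61/250 + 69/200 + 411/1000 + 589/1000 + 1 = 2877/1000 = 2.877 bits/symbol.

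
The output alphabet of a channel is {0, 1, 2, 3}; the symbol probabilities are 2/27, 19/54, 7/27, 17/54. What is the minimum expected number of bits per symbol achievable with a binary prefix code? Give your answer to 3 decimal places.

1.981 bits/symbol

Repeatedly combine the two least-probable nodes; the expected code length is the sum of the merged weights.
merge 2/27 + 7/27 → 1/3
merge 17/54 + 1/3 → 35/54
merge 19/54 + 35/54 → 1
L = 1/3 + 35/54 + 1 = 107/54 ≈ 1.981 bits/symbol.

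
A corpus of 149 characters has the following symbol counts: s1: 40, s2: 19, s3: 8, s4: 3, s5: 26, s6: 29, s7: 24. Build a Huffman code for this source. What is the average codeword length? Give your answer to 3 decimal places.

2.611 bits/symbol

Probabilities are the counts divided by 149.
Repeatedly combine the two least-probable nodes; the expected code length is the sum of the merged weights.
merge 3/149 + 8/149 → 11/149
merge 11/149 + 19/149 → 30/149
merge 24/149 + 26/149 → 50/149
merge 29/149 + 30/149 → 59/149
merge 40/149 + 50/149 → 90/149
merge 59/149 + 90/149 → 1
L = 11/149 + 30/149 + 50/149 + 59/149 + 90/149 + 1 = 389/149 ≈ 2.611 bits/symbol.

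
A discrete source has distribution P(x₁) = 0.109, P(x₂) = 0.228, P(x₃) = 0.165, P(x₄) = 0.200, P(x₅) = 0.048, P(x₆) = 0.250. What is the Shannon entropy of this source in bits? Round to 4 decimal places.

H = −Σ pᵢ log₂ pᵢ.
−0.109·log₂(0.109) = 0.3485
−0.228·log₂(0.228) = 0.4863
−0.165·log₂(0.165) = 0.4289
−0.200·log₂(0.200) = 0.4644
−0.048·log₂(0.048) = 0.2103
−0.250·log₂(0.250) = 0.5000
Sum ≈ 2.4384 → 2.4384 bits.

2.4384 bits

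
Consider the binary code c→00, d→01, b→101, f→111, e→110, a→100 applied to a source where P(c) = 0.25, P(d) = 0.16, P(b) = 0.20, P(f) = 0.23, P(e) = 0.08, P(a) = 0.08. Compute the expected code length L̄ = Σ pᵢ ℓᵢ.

2.59 bits/symbol

L̄ = Σ pᵢ·ℓᵢ = 0.25·2 + 0.16·2 + 0.20·3 + 0.23·3 + 0.08·3 + 0.08·3 = 2.59 bits/symbol.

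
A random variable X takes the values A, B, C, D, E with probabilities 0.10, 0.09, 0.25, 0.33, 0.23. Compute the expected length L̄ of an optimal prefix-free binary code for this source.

Repeatedly combine the two least-probable nodes; the expected code length is the sum of the merged weights.
merge 9/100 + 1/10 → 19/100
merge 19/100 + 23/100 → 21/50
merge 1/4 + 33/100 → 29/50
merge 21/50 + 29/50 → 1
L = 19/100 + 21/50 + 29/50 + 1 = 219/100 = 2.19 bits/symbol.

2.19 bits/symbol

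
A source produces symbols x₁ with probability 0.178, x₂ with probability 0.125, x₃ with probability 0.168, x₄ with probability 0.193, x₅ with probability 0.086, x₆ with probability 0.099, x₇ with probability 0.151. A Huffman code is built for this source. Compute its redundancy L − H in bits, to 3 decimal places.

Entropy H = −Σ p log₂ p ≈ 2.7552 bits.
Huffman merges: 43/500+99/1000→37/200; 1/8+151/1000→69/250; 21/125+89/500→173/500; 37/200+193/1000→189/500; 69/250+173/500→311/500; 189/500+311/500→1. L = 2807/1000 ≈ 2.8070.
L − H = 2.8070 − 2.7552 = 0.052 bits.

0.052 bits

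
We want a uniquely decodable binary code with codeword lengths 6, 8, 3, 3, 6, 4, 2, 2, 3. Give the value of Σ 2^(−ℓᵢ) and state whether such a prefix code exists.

0.97265625; yes

With common denominator 2^8 = 256: Σ 2^(−ℓᵢ) = 4/256 + 1/256 + 32/256 + 32/256 + 4/256 + 16/256 + 64/256 + 64/256 + 32/256 = 249/256 = 0.97265625.
Kraft's inequality requires Σ ≤ 1; here Σ = 0.97265625 ≤ 1, so such a prefix code exists.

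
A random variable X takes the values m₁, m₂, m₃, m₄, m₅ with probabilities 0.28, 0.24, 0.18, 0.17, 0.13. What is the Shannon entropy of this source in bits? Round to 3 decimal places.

H = −Σ pᵢ log₂ pᵢ.
−0.28·log₂(0.28) = 0.5142
−0.24·log₂(0.24) = 0.4941
−0.18·log₂(0.18) = 0.4453
−0.17·log₂(0.17) = 0.4346
−0.13·log₂(0.13) = 0.3826
Sum ≈ 2.2709 → 2.271 bits.

2.271 bits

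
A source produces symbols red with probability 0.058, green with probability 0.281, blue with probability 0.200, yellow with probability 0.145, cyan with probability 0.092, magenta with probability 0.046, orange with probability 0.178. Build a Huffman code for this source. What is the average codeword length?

2.623 bits/symbol

Repeatedly combine the two least-probable nodes; the expected code length is the sum of the merged weights.
merge 23/500 + 29/500 → 13/125
merge 23/250 + 13/125 → 49/250
merge 29/200 + 89/500 → 323/1000
merge 49/250 + 1/5 → 99/250
merge 281/1000 + 323/1000 → 151/250
merge 99/250 + 151/250 → 1
L = 13/125 + 49/250 + 323/1000 + 99/250 + 151/250 + 1 = 2623/1000 = 2.623 bits/symbol.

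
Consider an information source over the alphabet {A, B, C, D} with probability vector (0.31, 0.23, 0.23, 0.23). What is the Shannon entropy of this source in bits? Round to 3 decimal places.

1.987 bits

H = −Σ pᵢ log₂ pᵢ.
−0.31·log₂(0.31) = 0.5238
−0.23·log₂(0.23) = 0.4877
−0.23·log₂(0.23) = 0.4877
−0.23·log₂(0.23) = 0.4877
Sum ≈ 1.9868 → 1.987 bits.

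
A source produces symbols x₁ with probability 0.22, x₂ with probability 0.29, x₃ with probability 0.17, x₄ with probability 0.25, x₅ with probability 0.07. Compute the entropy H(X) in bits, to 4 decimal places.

2.2016 bits

H = −Σ pᵢ log₂ pᵢ.
−0.22·log₂(0.22) = 0.4806
−0.29·log₂(0.29) = 0.5179
−0.17·log₂(0.17) = 0.4346
−0.25·log₂(0.25) = 0.5000
−0.07·log₂(0.07) = 0.2686
Sum ≈ 2.2016 → 2.2016 bits.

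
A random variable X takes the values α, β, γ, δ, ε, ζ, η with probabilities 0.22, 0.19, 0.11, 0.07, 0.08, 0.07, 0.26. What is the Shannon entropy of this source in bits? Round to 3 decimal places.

2.620 bits

H = −Σ pᵢ log₂ pᵢ.
−0.22·log₂(0.22) = 0.4806
−0.19·log₂(0.19) = 0.4552
−0.11·log₂(0.11) = 0.3503
−0.07·log₂(0.07) = 0.2686
−0.08·log₂(0.08) = 0.2915
−0.07·log₂(0.07) = 0.2686
−0.26·log₂(0.26) = 0.5053
Sum ≈ 2.6200 → 2.620 bits.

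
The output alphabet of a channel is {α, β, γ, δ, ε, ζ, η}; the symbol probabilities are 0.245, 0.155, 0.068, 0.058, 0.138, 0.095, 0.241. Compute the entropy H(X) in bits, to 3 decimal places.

H = −Σ pᵢ log₂ pᵢ.
−0.245·log₂(0.245) = 0.4971
−0.155·log₂(0.155) = 0.4169
−0.068·log₂(0.068) = 0.2637
−0.058·log₂(0.058) = 0.2383
−0.138·log₂(0.138) = 0.3943
−0.095·log₂(0.095) = 0.3226
−0.241·log₂(0.241) = 0.4947
Sum ≈ 2.6277 → 2.628 bits.

2.628 bits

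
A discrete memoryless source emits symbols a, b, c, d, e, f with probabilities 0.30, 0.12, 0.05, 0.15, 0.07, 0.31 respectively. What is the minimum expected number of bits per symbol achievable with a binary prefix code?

Repeatedly combine the two least-probable nodes; the expected code length is the sum of the merged weights.
merge 1/20 + 7/100 → 3/25
merge 3/25 + 3/25 → 6/25
merge 3/20 + 6/25 → 39/100
merge 3/10 + 31/100 → 61/100
merge 39/100 + 61/100 → 1
L = 3/25 + 6/25 + 39/100 + 61/100 + 1 = 59/25 = 2.36 bits/symbol.

2.36 bits/symbol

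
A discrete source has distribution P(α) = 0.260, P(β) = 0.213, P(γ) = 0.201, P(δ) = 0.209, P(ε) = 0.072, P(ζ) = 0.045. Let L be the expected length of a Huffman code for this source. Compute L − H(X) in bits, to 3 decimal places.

0.043 bits

Entropy H = −Σ p log₂ p ≈ 2.3924 bits.
Huffman merges: 9/200+9/125→117/1000; 117/1000+201/1000→159/500; 209/1000+213/1000→211/500; 13/50+159/500→289/500; 211/500+289/500→1. L = 487/200 ≈ 2.4350.
L − H = 2.4350 − 2.3924 = 0.043 bits.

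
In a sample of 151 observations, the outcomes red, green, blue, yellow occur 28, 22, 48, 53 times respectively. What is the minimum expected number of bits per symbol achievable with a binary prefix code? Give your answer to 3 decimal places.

1.980 bits/symbol

Probabilities are the counts divided by 151.
Repeatedly combine the two least-probable nodes; the expected code length is the sum of the merged weights.
merge 22/151 + 28/151 → 50/151
merge 48/151 + 50/151 → 98/151
merge 53/151 + 98/151 → 1
L = 50/151 + 98/151 + 1 = 299/151 ≈ 1.980 bits/symbol.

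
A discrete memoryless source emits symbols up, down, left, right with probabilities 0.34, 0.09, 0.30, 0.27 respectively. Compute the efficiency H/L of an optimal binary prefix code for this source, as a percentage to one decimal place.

Entropy H = −Σ p log₂ p ≈ 1.8729 bits.
Huffman merges: 9/100+27/100→9/25; 3/10+17/50→16/25; 9/25+16/25→1. L = 2 ≈ 2.0000.
Efficiency = H/L = 1.8729/2.0000 = 93.6%.

93.6%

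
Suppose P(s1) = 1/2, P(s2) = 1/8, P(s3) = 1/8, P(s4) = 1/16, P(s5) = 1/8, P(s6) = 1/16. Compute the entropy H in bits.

Each probability is a power of 1/2, so log₂(1/p) is an integer.
H = Σ p·log₂(1/p) = 1/2·1 + 1/8·3 + 1/8·3 + 1/16·4 + 1/8·3 + 1/16·4 = 2.125 bits.

2.125 bits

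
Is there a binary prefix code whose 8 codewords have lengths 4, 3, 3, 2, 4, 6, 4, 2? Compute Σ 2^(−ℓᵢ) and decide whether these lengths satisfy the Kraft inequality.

With common denominator 2^6 = 64: Σ 2^(−ℓᵢ) = 4/64 + 8/64 + 8/64 + 16/64 + 4/64 + 1/64 + 4/64 + 16/64 = 61/64 = 0.953125.
Kraft's inequality requires Σ ≤ 1; here Σ = 0.953125 ≤ 1, so such a prefix code exists.

0.953125; yes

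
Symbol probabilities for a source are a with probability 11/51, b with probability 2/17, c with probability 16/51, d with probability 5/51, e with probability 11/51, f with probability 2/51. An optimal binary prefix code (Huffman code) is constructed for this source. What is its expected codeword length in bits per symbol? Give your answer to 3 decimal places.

2.392 bits/symbol

Repeatedly combine the two least-probable nodes; the expected code length is the sum of the merged weights.
merge 2/51 + 5/51 → 7/51
merge 2/17 + 7/51 → 13/51
merge 11/51 + 11/51 → 22/51
merge 13/51 + 16/51 → 29/51
merge 22/51 + 29/51 → 1
L = 7/51 + 13/51 + 22/51 + 29/51 + 1 = 122/51 ≈ 2.392 bits/symbol.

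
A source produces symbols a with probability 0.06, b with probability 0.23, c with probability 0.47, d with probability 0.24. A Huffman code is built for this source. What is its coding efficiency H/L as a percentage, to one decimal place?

95.5%

Entropy H = −Σ p log₂ p ≈ 1.7373 bits.
Huffman merges: 3/50+23/100→29/100; 6/25+29/100→53/100; 47/100+53/100→1. L = 91/50 ≈ 1.8200.
Efficiency = H/L = 1.7373/1.8200 = 95.5%.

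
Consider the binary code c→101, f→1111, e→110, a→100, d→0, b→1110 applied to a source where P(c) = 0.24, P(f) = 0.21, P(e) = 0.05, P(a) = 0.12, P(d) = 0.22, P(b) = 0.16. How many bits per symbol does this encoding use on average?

L̄ = Σ pᵢ·ℓᵢ = 0.24·3 + 0.21·4 + 0.05·3 + 0.12·3 + 0.22·1 + 0.16·4 = 2.93 bits/symbol.

2.93 bits/symbol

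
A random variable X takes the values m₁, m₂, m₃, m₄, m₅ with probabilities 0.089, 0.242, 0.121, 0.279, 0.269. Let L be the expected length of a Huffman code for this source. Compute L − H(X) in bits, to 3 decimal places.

Entropy H = −Σ p log₂ p ≈ 2.1980 bits.
Huffman merges: 89/1000+121/1000→21/100; 21/100+121/500→113/250; 269/1000+279/1000→137/250; 113/250+137/250→1. L = 221/100 ≈ 2.2100.
L − H = 2.2100 − 2.1980 = 0.012 bits.

0.012 bits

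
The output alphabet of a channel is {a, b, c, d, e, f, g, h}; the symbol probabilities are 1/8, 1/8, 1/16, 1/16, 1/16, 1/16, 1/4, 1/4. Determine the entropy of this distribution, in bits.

2.75 bits

Each probability is a power of 1/2, so log₂(1/p) is an integer.
H = Σ p·log₂(1/p) = 1/8·3 + 1/8·3 + 1/16·4 + 1/16·4 + 1/16·4 + 1/16·4 + 1/4·2 + 1/4·2 = 2.75 bits.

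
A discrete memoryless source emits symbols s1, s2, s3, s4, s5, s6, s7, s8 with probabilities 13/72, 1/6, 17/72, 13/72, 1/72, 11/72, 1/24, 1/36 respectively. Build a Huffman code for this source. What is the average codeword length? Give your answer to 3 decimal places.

Repeatedly combine the two least-probable nodes; the expected code length is the sum of the merged weights.
merge 1/72 + 1/36 → 1/24
merge 1/24 + 1/24 → 1/12
merge 1/12 + 11/72 → 17/72
merge 1/6 + 13/72 → 25/72
merge 13/72 + 17/72 → 5/12
merge 17/72 + 25/72 → 7/12
merge 5/12 + 7/12 → 1
L = 1/24 + 1/12 + 17/72 + 25/72 + 5/12 + 7/12 + 1 = 65/24 ≈ 2.708 bits/symbol.

2.708 bits/symbol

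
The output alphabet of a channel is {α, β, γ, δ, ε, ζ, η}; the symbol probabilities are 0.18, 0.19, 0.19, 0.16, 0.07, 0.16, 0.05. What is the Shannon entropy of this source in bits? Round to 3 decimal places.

H = −Σ pᵢ log₂ pᵢ.
−0.18·log₂(0.18) = 0.4453
−0.19·log₂(0.19) = 0.4552
−0.19·log₂(0.19) = 0.4552
−0.16·log₂(0.16) = 0.4230
−0.07·log₂(0.07) = 0.2686
−0.16·log₂(0.16) = 0.4230
−0.05·log₂(0.05) = 0.2161
Sum ≈ 2.6864 → 2.686 bits.

2.686 bits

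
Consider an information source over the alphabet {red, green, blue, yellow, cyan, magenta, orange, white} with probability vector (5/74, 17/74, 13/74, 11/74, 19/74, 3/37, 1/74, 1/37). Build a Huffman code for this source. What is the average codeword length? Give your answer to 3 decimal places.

2.662 bits/symbol

Repeatedly combine the two least-probable nodes; the expected code length is the sum of the merged weights.
merge 1/74 + 1/37 → 3/74
merge 3/74 + 5/74 → 4/37
merge 3/37 + 4/37 → 7/37
merge 11/74 + 13/74 → 12/37
merge 7/37 + 17/74 → 31/74
merge 19/74 + 12/37 → 43/74
merge 31/74 + 43/74 → 1
L = 3/74 + 4/37 + 7/37 + 12/37 + 31/74 + 43/74 + 1 = 197/74 ≈ 2.662 bits/symbol.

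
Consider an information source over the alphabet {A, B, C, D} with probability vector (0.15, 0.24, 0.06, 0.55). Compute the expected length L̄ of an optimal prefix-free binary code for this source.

Repeatedly combine the two least-probable nodes; the expected code length is the sum of the merged weights.
merge 3/50 + 3/20 → 21/100
merge 21/100 + 6/25 → 9/20
merge 9/20 + 11/20 → 1
L = 21/100 + 9/20 + 1 = 83/50 = 1.66 bits/symbol.

1.66 bits/symbol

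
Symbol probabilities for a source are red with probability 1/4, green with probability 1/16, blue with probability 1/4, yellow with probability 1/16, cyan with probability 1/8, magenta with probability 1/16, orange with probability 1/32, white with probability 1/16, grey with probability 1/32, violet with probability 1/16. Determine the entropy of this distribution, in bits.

Each probability is a power of 1/2, so log₂(1/p) is an integer.
H = Σ p·log₂(1/p) = 1/4·2 + 1/16·4 + 1/4·2 + 1/16·4 + 1/8·3 + 1/16·4 + 1/32·5 + 1/16·4 + 1/32·5 + 1/16·4 = 2.9375 bits.

2.9375 bits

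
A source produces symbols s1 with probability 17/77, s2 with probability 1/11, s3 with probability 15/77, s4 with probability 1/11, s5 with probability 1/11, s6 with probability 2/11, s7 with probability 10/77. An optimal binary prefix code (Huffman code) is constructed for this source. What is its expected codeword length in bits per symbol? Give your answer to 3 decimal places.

Repeatedly combine the two least-probable nodes; the expected code length is the sum of the merged weights.
merge 1/11 + 1/11 → 2/11
merge 1/11 + 10/77 → 17/77
merge 2/11 + 2/11 → 4/11
merge 15/77 + 17/77 → 32/77
merge 17/77 + 4/11 → 45/77
merge 32/77 + 45/77 → 1
L = 2/11 + 17/77 + 4/11 + 32/77 + 45/77 + 1 = 213/77 ≈ 2.766 bits/symbol.

2.766 bits/symbol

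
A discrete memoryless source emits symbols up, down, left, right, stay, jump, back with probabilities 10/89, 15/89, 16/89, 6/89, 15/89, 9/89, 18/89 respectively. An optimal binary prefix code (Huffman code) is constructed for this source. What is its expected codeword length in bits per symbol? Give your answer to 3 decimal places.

Repeatedly combine the two least-probable nodes; the expected code length is the sum of the merged weights.
merge 6/89 + 9/89 → 15/89
merge 10/89 + 15/89 → 25/89
merge 15/89 + 15/89 → 30/89
merge 16/89 + 18/89 → 34/89
merge 25/89 + 30/89 → 55/89
merge 34/89 + 55/89 → 1
L = 15/89 + 25/89 + 30/89 + 34/89 + 55/89 + 1 = 248/89 ≈ 2.787 bits/symbol.

2.787 bits/symbol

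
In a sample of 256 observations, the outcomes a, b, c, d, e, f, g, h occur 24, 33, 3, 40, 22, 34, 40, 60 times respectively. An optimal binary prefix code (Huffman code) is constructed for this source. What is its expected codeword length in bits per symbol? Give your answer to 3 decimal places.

Probabilities are the counts divided by 256.
Repeatedly combine the two least-probable nodes; the expected code length is the sum of the merged weights.
merge 3/256 + 11/128 → 25/256
merge 3/32 + 25/256 → 49/256
merge 33/256 + 17/128 → 67/256
merge 5/32 + 5/32 → 5/16
merge 49/256 + 15/64 → 109/256
merge 67/256 + 5/16 → 147/256
merge 109/256 + 147/256 → 1
L = 25/256 + 49/256 + 67/256 + 5/16 + 109/256 + 147/256 + 1 = 733/256 ≈ 2.863 bits/symbol.

2.863 bits/symbol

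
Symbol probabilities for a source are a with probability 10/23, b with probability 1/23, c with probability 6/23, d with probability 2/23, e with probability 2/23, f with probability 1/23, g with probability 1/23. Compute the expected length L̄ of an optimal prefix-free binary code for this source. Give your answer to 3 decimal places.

Repeatedly combine the two least-probable nodes; the expected code length is the sum of the merged weights.
merge 1/23 + 1/23 → 2/23
merge 1/23 + 2/23 → 3/23
merge 2/23 + 2/23 → 4/23
merge 3/23 + 4/23 → 7/23
merge 6/23 + 7/23 → 13/23
merge 10/23 + 13/23 → 1
L = 2/23 + 3/23 + 4/23 + 7/23 + 13/23 + 1 = 52/23 ≈ 2.261 bits/symbol.

2.261 bits/symbol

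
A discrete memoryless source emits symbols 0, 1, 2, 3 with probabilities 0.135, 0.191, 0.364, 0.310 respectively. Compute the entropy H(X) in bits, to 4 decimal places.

H = −Σ pᵢ log₂ pᵢ.
−0.135·log₂(0.135) = 0.3900
−0.191·log₂(0.191) = 0.4562
−0.364·log₂(0.364) = 0.5307
−0.310·log₂(0.310) = 0.5238
Sum ≈ 1.9007 → 1.9007 bits.

1.9007 bits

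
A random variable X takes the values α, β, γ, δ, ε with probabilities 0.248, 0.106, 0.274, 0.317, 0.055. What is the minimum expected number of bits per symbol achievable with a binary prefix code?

Repeatedly combine the two least-probable nodes; the expected code length is the sum of the merged weights.
merge 11/200 + 53/500 → 161/1000
merge 161/1000 + 31/125 → 409/1000
merge 137/500 + 317/1000 → 591/1000
merge 409/1000 + 591/1000 → 1
L = 161/1000 + 409/1000 + 591/1000 + 1 = 2161/1000 = 2.161 bits/symbol.

2.161 bits/symbol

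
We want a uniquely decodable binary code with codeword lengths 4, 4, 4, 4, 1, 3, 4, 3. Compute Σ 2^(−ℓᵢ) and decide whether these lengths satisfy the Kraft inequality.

1.0625; no

With common denominator 2^4 = 16: Σ 2^(−ℓᵢ) = 1/16 + 1/16 + 1/16 + 1/16 + 8/16 + 2/16 + 1/16 + 2/16 = 17/16 = 1.0625.
Kraft's inequality requires Σ ≤ 1; here Σ = 1.0625 > 1, so no such prefix code exists.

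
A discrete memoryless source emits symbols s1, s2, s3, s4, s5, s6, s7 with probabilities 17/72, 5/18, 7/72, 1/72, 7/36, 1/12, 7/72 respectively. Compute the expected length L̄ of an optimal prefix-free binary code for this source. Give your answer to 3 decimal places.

2.583 bits/symbol

Repeatedly combine the two least-probable nodes; the expected code length is the sum of the merged weights.
merge 1/72 + 1/12 → 7/72
merge 7/72 + 7/72 → 7/36
merge 7/72 + 7/36 → 7/24
merge 7/36 + 17/72 → 31/72
merge 5/18 + 7/24 → 41/72
merge 31/72 + 41/72 → 1
L = 7/72 + 7/36 + 7/24 + 31/72 + 41/72 + 1 = 31/12 ≈ 2.583 bits/symbol.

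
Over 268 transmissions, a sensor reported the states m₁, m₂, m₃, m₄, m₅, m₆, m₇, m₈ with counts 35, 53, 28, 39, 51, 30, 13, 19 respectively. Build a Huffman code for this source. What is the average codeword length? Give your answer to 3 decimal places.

2.922 bits/symbol

Probabilities are the counts divided by 268.
Repeatedly combine the two least-probable nodes; the expected code length is the sum of the merged weights.
merge 13/268 + 19/268 → 8/67
merge 7/67 + 15/134 → 29/134
merge 8/67 + 35/268 → 1/4
merge 39/268 + 51/268 → 45/134
merge 53/268 + 29/134 → 111/268
merge 1/4 + 45/134 → 157/268
merge 111/268 + 157/268 → 1
L = 8/67 + 29/134 + 1/4 + 45/134 + 111/268 + 157/268 + 1 = 783/268 ≈ 2.922 bits/symbol.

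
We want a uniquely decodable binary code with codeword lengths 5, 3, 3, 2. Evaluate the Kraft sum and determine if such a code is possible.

With common denominator 2^5 = 32: Σ 2^(−ℓᵢ) = 1/32 + 4/32 + 4/32 + 8/32 = 17/32 = 0.53125.
Kraft's inequality requires Σ ≤ 1; here Σ = 0.53125 ≤ 1, so such a prefix code exists.

0.53125; yes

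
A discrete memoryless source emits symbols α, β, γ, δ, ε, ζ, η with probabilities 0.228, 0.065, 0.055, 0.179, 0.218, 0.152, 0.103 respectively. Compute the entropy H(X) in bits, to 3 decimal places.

H = −Σ pᵢ log₂ pᵢ.
−0.228·log₂(0.228) = 0.4863
−0.065·log₂(0.065) = 0.2563
−0.055·log₂(0.055) = 0.2301
−0.179·log₂(0.179) = 0.4443
−0.218·log₂(0.218) = 0.4791
−0.152·log₂(0.152) = 0.4131
−0.103·log₂(0.103) = 0.3378
Sum ≈ 2.6470 → 2.647 bits.

2.647 bits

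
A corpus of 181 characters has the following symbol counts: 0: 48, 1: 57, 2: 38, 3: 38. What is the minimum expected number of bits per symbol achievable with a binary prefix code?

2 bits/symbol

Probabilities are the counts divided by 181.
Repeatedly combine the two least-probable nodes; the expected code length is the sum of the merged weights.
merge 38/181 + 38/181 → 76/181
merge 48/181 + 57/181 → 105/181
merge 76/181 + 105/181 → 1
L = 76/181 + 105/181 + 1 = 2 bits/symbol.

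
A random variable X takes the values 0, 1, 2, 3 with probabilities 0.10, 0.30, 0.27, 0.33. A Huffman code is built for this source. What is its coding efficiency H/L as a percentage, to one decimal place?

94.6%

Entropy H = −Σ p log₂ p ≈ 1.8911 bits.
Huffman merges: 1/10+27/100→37/100; 3/10+33/100→63/100; 37/100+63/100→1. L = 2 ≈ 2.0000.
Efficiency = H/L = 1.8911/2.0000 = 94.6%.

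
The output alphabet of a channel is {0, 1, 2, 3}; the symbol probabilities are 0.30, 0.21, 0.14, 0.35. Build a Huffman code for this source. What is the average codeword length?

2 bits/symbol

Repeatedly combine the two least-probable nodes; the expected code length is the sum of the merged weights.
merge 7/50 + 21/100 → 7/20
merge 3/10 + 7/20 → 13/20
merge 7/20 + 13/20 → 1
L = 7/20 + 13/20 + 1 = 2 bits/symbol.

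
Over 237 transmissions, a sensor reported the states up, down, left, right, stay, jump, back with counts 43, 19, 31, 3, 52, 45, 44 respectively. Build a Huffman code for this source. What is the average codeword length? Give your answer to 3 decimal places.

2.684 bits/symbol

Probabilities are the counts divided by 237.
Repeatedly combine the two least-probable nodes; the expected code length is the sum of the merged weights.
merge 1/79 + 19/237 → 22/237
merge 22/237 + 31/237 → 53/237
merge 43/237 + 44/237 → 29/79
merge 15/79 + 52/237 → 97/237
merge 53/237 + 29/79 → 140/237
merge 97/237 + 140/237 → 1
L = 22/237 + 53/237 + 29/79 + 97/237 + 140/237 + 1 = 212/79 ≈ 2.684 bits/symbol.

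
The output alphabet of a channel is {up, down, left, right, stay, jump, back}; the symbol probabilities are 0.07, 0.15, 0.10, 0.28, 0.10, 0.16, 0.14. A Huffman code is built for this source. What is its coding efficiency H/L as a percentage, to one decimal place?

98.4%

Entropy H = −Σ p log₂ p ≈ 2.6778 bits.
Huffman merges: 7/100+1/10→17/100; 1/10+7/50→6/25; 3/20+4/25→31/100; 17/100+6/25→41/100; 7/25+31/100→59/100; 41/100+59/100→1. L = 68/25 ≈ 2.7200.
Efficiency = H/L = 2.6778/2.7200 = 98.4%.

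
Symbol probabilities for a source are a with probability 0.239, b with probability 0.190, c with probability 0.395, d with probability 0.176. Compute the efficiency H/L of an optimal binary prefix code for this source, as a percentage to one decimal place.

Entropy H = −Σ p log₂ p ≈ 1.9192 bits.
Huffman merges: 22/125+19/100→183/500; 239/1000+183/500→121/200; 79/200+121/200→1. L = 1971/1000 ≈ 1.9710.
Efficiency = H/L = 1.9192/1.9710 = 97.4%.

97.4%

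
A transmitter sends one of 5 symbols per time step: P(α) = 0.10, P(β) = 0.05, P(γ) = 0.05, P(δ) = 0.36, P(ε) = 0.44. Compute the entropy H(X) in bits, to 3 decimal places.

H = −Σ pᵢ log₂ pᵢ.
−0.10·log₂(0.10) = 0.3322
−0.05·log₂(0.05) = 0.2161
−0.05·log₂(0.05) = 0.2161
−0.36·log₂(0.36) = 0.5306
−0.44·log₂(0.44) = 0.5211
Sum ≈ 1.8161 → 1.816 bits.

1.816 bits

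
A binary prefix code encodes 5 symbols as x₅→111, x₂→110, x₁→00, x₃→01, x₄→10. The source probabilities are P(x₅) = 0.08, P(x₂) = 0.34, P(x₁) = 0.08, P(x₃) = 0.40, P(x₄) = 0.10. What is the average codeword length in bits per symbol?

L̄ = Σ pᵢ·ℓᵢ = 0.08·3 + 0.34·3 + 0.08·2 + 0.40·2 + 0.10·2 = 2.42 bits/symbol.

2.42 bits/symbol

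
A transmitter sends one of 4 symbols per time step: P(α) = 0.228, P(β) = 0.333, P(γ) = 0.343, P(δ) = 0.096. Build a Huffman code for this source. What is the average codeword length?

Repeatedly combine the two least-probable nodes; the expected code length is the sum of the merged weights.
merge 12/125 + 57/250 → 81/250
merge 81/250 + 333/1000 → 657/1000
merge 343/1000 + 657/1000 → 1
L = 81/250 + 657/1000 + 1 = 1981/1000 = 1.981 bits/symbol.

1.981 bits/symbol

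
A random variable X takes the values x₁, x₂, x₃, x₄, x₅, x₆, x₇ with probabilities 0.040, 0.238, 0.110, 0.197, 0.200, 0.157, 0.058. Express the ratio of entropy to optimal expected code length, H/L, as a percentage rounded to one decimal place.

98.2%

Entropy H = −Σ p log₂ p ≈ 2.6127 bits.
Huffman merges: 1/25+29/500→49/500; 49/500+11/100→26/125; 157/1000+197/1000→177/500; 1/5+26/125→51/125; 119/500+177/500→74/125; 51/125+74/125→1. L = 133/50 ≈ 2.6600.
Efficiency = H/L = 2.6127/2.6600 = 98.2%.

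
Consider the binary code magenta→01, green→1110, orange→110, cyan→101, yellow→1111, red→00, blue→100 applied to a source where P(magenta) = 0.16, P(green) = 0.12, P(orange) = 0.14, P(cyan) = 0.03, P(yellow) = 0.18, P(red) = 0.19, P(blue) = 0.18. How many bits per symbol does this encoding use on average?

2.95 bits/symbol

L̄ = Σ pᵢ·ℓᵢ = 0.16·2 + 0.12·4 + 0.14·3 + 0.03·3 + 0.18·4 + 0.19·2 + 0.18·3 = 2.95 bits/symbol.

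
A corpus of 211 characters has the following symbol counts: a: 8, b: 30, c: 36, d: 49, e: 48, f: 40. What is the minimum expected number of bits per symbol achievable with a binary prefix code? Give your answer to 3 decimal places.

2.531 bits/symbol

Probabilities are the counts divided by 211.
Repeatedly combine the two least-probable nodes; the expected code length is the sum of the merged weights.
merge 8/211 + 30/211 → 38/211
merge 36/211 + 38/211 → 74/211
merge 40/211 + 48/211 → 88/211
merge 49/211 + 74/211 → 123/211
merge 88/211 + 123/211 → 1
L = 38/211 + 74/211 + 88/211 + 123/211 + 1 = 534/211 ≈ 2.531 bits/symbol.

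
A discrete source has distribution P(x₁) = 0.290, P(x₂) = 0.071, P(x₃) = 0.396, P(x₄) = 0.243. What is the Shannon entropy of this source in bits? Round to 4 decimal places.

H = −Σ pᵢ log₂ pᵢ.
−0.290·log₂(0.290) = 0.5179
−0.071·log₂(0.071) = 0.2709
−0.396·log₂(0.396) = 0.5292
−0.243·log₂(0.243) = 0.4960
Sum ≈ 1.8140 → 1.8140 bits.

1.8140 bits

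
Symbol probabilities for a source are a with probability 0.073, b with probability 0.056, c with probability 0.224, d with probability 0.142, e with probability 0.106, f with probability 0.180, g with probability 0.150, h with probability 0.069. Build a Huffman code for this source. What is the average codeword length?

Repeatedly combine the two least-probable nodes; the expected code length is the sum of the merged weights.
merge 7/125 + 69/1000 → 1/8
merge 73/1000 + 53/500 → 179/1000
merge 1/8 + 71/500 → 267/1000
merge 3/20 + 179/1000 → 329/1000
merge 9/50 + 28/125 → 101/250
merge 267/1000 + 329/1000 → 149/250
merge 101/250 + 149/250 → 1
L = 1/8 + 179/1000 + 267/1000 + 329/1000 + 101/250 + 149/250 + 1 = 29/10 = 2.9 bits/symbol.

2.9 bits/symbol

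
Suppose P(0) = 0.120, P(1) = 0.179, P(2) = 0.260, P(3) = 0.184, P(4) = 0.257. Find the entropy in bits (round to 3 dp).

H = −Σ pᵢ log₂ pᵢ.
−0.120·log₂(0.120) = 0.3671
−0.179·log₂(0.179) = 0.4443
−0.260·log₂(0.260) = 0.5053
−0.184·log₂(0.184) = 0.4494
−0.257·log₂(0.257) = 0.5038
Sum ≈ 2.2698 → 2.270 bits.

2.270 bits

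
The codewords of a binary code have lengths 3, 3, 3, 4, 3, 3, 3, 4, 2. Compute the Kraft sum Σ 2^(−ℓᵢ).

With common denominator 2^4 = 16: Σ 2^(−ℓᵢ) = 2/16 + 2/16 + 2/16 + 1/16 + 2/16 + 2/16 + 2/16 + 1/16 + 4/16 = 18/16 = 1.125.

1.125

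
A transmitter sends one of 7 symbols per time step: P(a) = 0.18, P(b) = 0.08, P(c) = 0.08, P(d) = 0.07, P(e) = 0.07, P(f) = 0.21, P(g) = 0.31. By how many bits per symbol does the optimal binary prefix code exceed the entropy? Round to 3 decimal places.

Entropy H = −Σ p log₂ p ≈ 2.5621 bits.
Huffman merges: 7/100+7/100→7/50; 2/25+2/25→4/25; 7/50+4/25→3/10; 9/50+21/100→39/100; 3/10+31/100→61/100; 39/100+61/100→1. L = 13/5 ≈ 2.6000.
L − H = 2.6000 − 2.5621 = 0.038 bits.

0.038 bits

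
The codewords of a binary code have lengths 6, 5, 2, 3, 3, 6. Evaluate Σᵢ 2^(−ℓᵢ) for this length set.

With common denominator 2^6 = 64: Σ 2^(−ℓᵢ) = 1/64 + 2/64 + 16/64 + 8/64 + 8/64 + 1/64 = 36/64 = 0.5625.

0.5625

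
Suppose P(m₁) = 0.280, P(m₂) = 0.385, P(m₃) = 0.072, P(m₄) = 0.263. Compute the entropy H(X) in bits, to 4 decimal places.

1.8245 bits

H = −Σ pᵢ log₂ pᵢ.
−0.280·log₂(0.280) = 0.5142
−0.385·log₂(0.385) = 0.5302
−0.072·log₂(0.072) = 0.2733
−0.263·log₂(0.263) = 0.5068
Sum ≈ 1.8245 → 1.8245 bits.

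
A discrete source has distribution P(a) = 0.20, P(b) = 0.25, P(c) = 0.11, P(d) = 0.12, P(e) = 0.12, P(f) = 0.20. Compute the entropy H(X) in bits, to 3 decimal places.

H = −Σ pᵢ log₂ pᵢ.
−0.20·log₂(0.20) = 0.4644
−0.25·log₂(0.25) = 0.5000
−0.11·log₂(0.11) = 0.3503
−0.12·log₂(0.12) = 0.3671
−0.12·log₂(0.12) = 0.3671
−0.20·log₂(0.20) = 0.4644
Sum ≈ 2.5132 → 2.513 bits.

2.513 bits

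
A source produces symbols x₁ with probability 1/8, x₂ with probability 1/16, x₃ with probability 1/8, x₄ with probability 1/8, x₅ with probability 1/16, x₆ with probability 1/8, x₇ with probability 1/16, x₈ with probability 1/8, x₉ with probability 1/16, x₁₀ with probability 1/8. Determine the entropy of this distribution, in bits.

Each probability is a power of 1/2, so log₂(1/p) is an integer.
H = Σ p·log₂(1/p) = 1/8·3 + 1/16·4 + 1/8·3 + 1/8·3 + 1/16·4 + 1/8·3 + 1/16·4 + 1/8·3 + 1/16·4 + 1/8·3 = 3.25 bits.

3.25 bits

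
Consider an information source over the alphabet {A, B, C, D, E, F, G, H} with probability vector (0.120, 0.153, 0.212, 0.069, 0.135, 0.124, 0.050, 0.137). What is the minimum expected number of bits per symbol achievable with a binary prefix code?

Repeatedly combine the two least-probable nodes; the expected code length is the sum of the merged weights.
merge 1/20 + 69/1000 → 119/1000
merge 119/1000 + 3/25 → 239/1000
merge 31/250 + 27/200 → 259/1000
merge 137/1000 + 153/1000 → 29/100
merge 53/250 + 239/1000 → 451/1000
merge 259/1000 + 29/100 → 549/1000
merge 451/1000 + 549/1000 → 1
L = 119/1000 + 239/1000 + 259/1000 + 29/100 + 451/1000 + 549/1000 + 1 = 2907/1000 = 2.907 bits/symbol.

2.907 bits/symbol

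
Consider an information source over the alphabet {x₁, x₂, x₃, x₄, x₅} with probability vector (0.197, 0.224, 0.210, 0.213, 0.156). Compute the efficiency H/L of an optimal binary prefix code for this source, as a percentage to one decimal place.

Entropy H = −Σ p log₂ p ≈ 2.3114 bits.
Huffman merges: 39/250+197/1000→353/1000; 21/100+213/1000→423/1000; 28/125+353/1000→577/1000; 423/1000+577/1000→1. L = 2353/1000 ≈ 2.3530.
Efficiency = H/L = 2.3114/2.3530 = 98.2%.

98.2%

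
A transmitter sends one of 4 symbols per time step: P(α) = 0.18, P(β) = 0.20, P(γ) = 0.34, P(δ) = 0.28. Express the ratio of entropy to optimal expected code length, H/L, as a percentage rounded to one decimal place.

97.7%

Entropy H = −Σ p log₂ p ≈ 1.9531 bits.
Huffman merges: 9/50+1/5→19/50; 7/25+17/50→31/50; 19/50+31/50→1. L = 2 ≈ 2.0000.
Efficiency = H/L = 1.9531/2.0000 = 97.7%.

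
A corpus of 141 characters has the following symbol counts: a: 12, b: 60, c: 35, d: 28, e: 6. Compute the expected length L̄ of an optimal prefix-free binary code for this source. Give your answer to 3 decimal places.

2.028 bits/symbol

Probabilities are the counts divided by 141.
Repeatedly combine the two least-probable nodes; the expected code length is the sum of the merged weights.
merge 2/47 + 4/47 → 6/47
merge 6/47 + 28/141 → 46/141
merge 35/141 + 46/141 → 27/47
merge 20/47 + 27/47 → 1
L = 6/47 + 46/141 + 27/47 + 1 = 286/141 ≈ 2.028 bits/symbol.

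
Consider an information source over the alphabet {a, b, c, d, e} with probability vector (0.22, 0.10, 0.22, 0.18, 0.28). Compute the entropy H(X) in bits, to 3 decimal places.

H = −Σ pᵢ log₂ pᵢ.
−0.22·log₂(0.22) = 0.4806
−0.10·log₂(0.10) = 0.3322
−0.22·log₂(0.22) = 0.4806
−0.18·log₂(0.18) = 0.4453
−0.28·log₂(0.28) = 0.5142
Sum ≈ 2.2529 → 2.253 bits.

2.253 bits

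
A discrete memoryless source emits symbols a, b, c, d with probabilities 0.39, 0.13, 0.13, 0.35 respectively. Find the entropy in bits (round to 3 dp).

H = −Σ pᵢ log₂ pᵢ.
−0.39·log₂(0.39) = 0.5298
−0.13·log₂(0.13) = 0.3826
−0.13·log₂(0.13) = 0.3826
−0.35·log₂(0.35) = 0.5301
Sum ≈ 1.8252 → 1.825 bits.

1.825 bits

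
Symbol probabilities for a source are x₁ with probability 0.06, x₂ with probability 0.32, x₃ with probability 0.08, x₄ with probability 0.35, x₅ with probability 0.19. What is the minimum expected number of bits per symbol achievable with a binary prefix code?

Repeatedly combine the two least-probable nodes; the expected code length is the sum of the merged weights.
merge 3/50 + 2/25 → 7/50
merge 7/50 + 19/100 → 33/100
merge 8/25 + 33/100 → 13/20
merge 7/20 + 13/20 → 1
L = 7/50 + 33/100 + 13/20 + 1 = 53/25 = 2.12 bits/symbol.

2.12 bits/symbol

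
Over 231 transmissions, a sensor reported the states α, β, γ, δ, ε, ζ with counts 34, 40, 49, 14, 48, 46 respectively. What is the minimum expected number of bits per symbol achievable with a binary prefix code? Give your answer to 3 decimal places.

Probabilities are the counts divided by 231.
Repeatedly combine the two least-probable nodes; the expected code length is the sum of the merged weights.
merge 2/33 + 34/231 → 16/77
merge 40/231 + 46/231 → 86/231
merge 16/77 + 16/77 → 32/77
merge 7/33 + 86/231 → 45/77
merge 32/77 + 45/77 → 1
L = 16/77 + 86/231 + 32/77 + 45/77 + 1 = 596/231 ≈ 2.580 bits/symbol.

2.580 bits/symbol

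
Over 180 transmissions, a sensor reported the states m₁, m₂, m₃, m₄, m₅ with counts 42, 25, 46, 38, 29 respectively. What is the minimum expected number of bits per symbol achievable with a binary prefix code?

Probabilities are the counts divided by 180.
Repeatedly combine the two least-probable nodes; the expected code length is the sum of the merged weights.
merge 5/36 + 29/180 → 3/10
merge 19/90 + 7/30 → 4/9
merge 23/90 + 3/10 → 5/9
merge 4/9 + 5/9 → 1
L = 3/10 + 4/9 + 5/9 + 1 = 23/10 = 2.3 bits/symbol.

2.3 bits/symbol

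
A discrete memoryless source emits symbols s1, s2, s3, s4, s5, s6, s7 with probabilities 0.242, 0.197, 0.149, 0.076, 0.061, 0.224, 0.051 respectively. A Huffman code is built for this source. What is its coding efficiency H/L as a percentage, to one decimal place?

Entropy H = −Σ p log₂ p ≈ 2.5975 bits.
Huffman merges: 51/1000+61/1000→14/125; 19/250+14/125→47/250; 149/1000+47/250→337/1000; 197/1000+28/125→421/1000; 121/500+337/1000→579/1000; 421/1000+579/1000→1. L = 2637/1000 ≈ 2.6370.
Efficiency = H/L = 2.5975/2.6370 = 98.5%.

98.5%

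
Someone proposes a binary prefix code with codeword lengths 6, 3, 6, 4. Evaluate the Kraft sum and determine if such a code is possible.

With common denominator 2^6 = 64: Σ 2^(−ℓᵢ) = 1/64 + 8/64 + 1/64 + 4/64 = 14/64 = 0.21875.
Kraft's inequality requires Σ ≤ 1; here Σ = 0.21875 ≤ 1, so such a prefix code exists.

0.21875; yes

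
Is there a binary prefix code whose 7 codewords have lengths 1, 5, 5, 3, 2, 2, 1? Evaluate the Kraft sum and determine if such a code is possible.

1.6875; no

With common denominator 2^5 = 32: Σ 2^(−ℓᵢ) = 16/32 + 1/32 + 1/32 + 4/32 + 8/32 + 8/32 + 16/32 = 54/32 = 1.6875.
Kraft's inequality requires Σ ≤ 1; here Σ = 1.6875 > 1, so no such prefix code exists.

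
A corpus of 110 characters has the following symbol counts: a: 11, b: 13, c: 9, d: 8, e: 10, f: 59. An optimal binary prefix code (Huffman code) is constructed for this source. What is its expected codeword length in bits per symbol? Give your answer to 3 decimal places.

2.082 bits/symbol

Probabilities are the counts divided by 110.
Repeatedly combine the two least-probable nodes; the expected code length is the sum of the merged weights.
merge 4/55 + 9/110 → 17/110
merge 1/11 + 1/10 → 21/110
merge 13/110 + 17/110 → 3/11
merge 21/110 + 3/11 → 51/110
merge 51/110 + 59/110 → 1
L = 17/110 + 21/110 + 3/11 + 51/110 + 1 = 229/110 ≈ 2.082 bits/symbol.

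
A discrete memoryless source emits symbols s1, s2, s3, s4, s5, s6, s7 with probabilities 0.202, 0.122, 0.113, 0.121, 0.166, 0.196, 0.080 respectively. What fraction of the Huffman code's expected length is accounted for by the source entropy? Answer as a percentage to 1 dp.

Entropy H = −Σ p log₂ p ≈ 2.7429 bits.
Huffman merges: 2/25+113/1000→193/1000; 121/1000+61/500→243/1000; 83/500+193/1000→359/1000; 49/250+101/500→199/500; 243/1000+359/1000→301/500; 199/500+301/500→1. L = 559/200 ≈ 2.7950.
Efficiency = H/L = 2.7429/2.7950 = 98.1%.

98.1%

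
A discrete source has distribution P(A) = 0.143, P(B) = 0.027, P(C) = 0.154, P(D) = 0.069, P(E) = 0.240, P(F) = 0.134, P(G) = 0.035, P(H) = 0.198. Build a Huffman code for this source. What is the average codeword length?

Repeatedly combine the two least-probable nodes; the expected code length is the sum of the merged weights.
merge 27/1000 + 7/200 → 31/500
merge 31/500 + 69/1000 → 131/1000
merge 131/1000 + 67/500 → 53/200
merge 143/1000 + 77/500 → 297/1000
merge 99/500 + 6/25 → 219/500
merge 53/200 + 297/1000 → 281/500
merge 219/500 + 281/500 → 1
L = 31/500 + 131/1000 + 53/200 + 297/1000 + 219/500 + 281/500 + 1 = 551/200 = 2.755 bits/symbol.

2.755 bits/symbol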